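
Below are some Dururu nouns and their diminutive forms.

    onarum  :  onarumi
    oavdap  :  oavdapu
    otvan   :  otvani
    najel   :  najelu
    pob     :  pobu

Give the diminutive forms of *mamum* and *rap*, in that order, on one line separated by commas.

The alternation tracks the final consonant of the stem — -i when the stem ends in a nasal (*onarum*, *otvan*); -u when the stem ends in a non-nasal consonant (*oavdap*, *najel*, *pob*).
Since the final consonant of *mamum* is /m/ (a nasal), it takes -i, giving *mamumi*.
*rap*: final consonant = /p/, non-nasal → -u → *rapu*.

mamumi, rapu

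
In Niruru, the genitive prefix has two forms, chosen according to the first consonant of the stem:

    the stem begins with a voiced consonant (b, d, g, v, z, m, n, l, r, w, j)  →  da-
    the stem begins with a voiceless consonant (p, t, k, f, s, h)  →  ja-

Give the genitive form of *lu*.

dalu

*lu*: first consonant = /l/, voiced → da- → *dalu*.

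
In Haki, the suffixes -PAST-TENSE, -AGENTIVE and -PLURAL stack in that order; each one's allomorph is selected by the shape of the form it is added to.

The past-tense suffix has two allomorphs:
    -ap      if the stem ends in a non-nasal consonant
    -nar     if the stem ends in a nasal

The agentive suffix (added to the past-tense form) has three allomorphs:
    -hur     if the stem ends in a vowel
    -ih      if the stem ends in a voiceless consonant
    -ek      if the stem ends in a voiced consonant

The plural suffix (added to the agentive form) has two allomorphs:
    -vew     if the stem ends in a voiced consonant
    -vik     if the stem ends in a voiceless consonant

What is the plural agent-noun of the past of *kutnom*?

Since the final consonant of *kutnom* is /m/ (a nasal), it takes -nar, giving *kutnomnar*.
The past-tense form *kutnomnar* — final sound /r/ (a voiced consonant) → -ek → *kutnomnarek*.
The agentive form *kutnomnarek* — final consonant /k/ (voiceless) → -vik → *kutnomnarekvik*.

kutnomnarekvik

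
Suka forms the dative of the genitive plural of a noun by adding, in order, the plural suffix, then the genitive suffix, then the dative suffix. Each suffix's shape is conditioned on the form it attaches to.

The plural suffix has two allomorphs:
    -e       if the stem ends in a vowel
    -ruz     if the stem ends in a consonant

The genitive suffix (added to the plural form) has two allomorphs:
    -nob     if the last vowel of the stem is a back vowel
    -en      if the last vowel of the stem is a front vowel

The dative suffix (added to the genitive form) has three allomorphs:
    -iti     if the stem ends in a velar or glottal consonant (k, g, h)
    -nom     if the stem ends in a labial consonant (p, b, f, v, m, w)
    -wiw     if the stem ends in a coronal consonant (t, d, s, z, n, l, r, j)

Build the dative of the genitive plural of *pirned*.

Since the final sound of *pirned* is /d/ (a consonant), it takes -ruz, giving *pirnedruz*.
The last vowel of the plural form *pirnedruz* is /u/, which is a back vowel, so the genitive suffix is -nob, giving *pirnedruznob*.
The genitive form *pirnedruznob* — final consonant /b/ (labial) → -nom → *pirnedruznobnom*.

pirnedruznobnom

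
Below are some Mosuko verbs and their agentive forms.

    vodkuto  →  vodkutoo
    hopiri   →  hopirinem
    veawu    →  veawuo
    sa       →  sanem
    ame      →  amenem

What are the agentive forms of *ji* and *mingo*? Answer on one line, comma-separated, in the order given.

Looking at the last vowel of each stem: -o when the last vowel of the stem is a rounded vowel (*vodkuto*, *veawu*); -nem when the last vowel of the stem is an unrounded vowel (*hopiri*, *sa*, *ame*).
Since the last vowel of *ji* is /i/ (an unrounded vowel), it takes -nem, giving *jinem*.
The last vowel of *mingo* is /o/, which is a rounded vowel, so the suffix is -o, giving *mingoo*.

jinem, mingoo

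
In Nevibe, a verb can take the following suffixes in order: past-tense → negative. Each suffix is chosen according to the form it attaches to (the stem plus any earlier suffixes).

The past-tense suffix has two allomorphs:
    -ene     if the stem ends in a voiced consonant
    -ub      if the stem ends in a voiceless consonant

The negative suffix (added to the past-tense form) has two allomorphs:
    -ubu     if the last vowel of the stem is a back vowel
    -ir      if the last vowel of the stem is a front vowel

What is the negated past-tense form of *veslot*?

Since the final consonant of *veslot* is /t/ (voiceless), it takes -ub, giving *veslotub*.
The past-tense form *veslotub* — last vowel /u/ (a back vowel) → -ubu → *veslotububu*.

veslotububu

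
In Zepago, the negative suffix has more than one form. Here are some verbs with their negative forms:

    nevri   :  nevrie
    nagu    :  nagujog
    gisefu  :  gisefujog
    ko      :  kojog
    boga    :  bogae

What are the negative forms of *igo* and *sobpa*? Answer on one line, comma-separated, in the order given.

igojog, sobpae

The alternation tracks the last vowel of the stem — -jog when the last vowel of the stem is a rounded vowel (*nagu*, *gisefu*, *ko*); -e when the last vowel of the stem is an unrounded vowel (*nevri*, *boga*).
Since the last vowel of *igo* is /o/ (a rounded vowel), it takes -jog, giving *igojog*.
The last vowel of *sobpa* is /a/, which is an unrounded vowel, so the suffix is -e, giving *sobpae*.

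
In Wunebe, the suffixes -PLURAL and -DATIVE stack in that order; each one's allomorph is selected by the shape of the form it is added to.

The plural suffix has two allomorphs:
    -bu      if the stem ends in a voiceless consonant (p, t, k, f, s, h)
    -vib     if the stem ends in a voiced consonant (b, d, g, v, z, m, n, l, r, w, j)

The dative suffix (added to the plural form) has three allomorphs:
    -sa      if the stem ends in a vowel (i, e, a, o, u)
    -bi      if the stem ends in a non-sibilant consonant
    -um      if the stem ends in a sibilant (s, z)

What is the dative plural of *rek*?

rekbusa

Since the final consonant of *rek* is /k/ (voiceless), it takes -bu, giving *rekbu*.
The final sound of the plural form *rekbu* is /u/, which is a vowel, so the dative suffix is -sa, giving *rekbusa*.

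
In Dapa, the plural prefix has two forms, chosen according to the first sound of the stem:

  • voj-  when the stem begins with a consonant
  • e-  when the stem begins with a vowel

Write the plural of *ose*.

eose

*ose*: first sound = /o/, a vowel → e- → *eose*.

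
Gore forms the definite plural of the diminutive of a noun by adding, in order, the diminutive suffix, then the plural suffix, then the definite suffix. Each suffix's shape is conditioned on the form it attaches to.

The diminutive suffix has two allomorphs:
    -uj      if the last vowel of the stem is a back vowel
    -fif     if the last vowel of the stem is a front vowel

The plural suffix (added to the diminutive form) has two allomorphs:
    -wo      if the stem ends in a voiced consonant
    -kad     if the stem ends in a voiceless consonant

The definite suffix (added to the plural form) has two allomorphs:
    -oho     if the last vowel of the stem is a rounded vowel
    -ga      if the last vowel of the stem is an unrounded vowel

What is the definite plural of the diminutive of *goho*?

*goho*: last vowel = /o/, a back vowel → -uj → *gohouj*.
The final consonant of the diminutive form *gohouj* is /j/, which is voiced, so the plural suffix is -wo, giving *gohoujwo*.
Since the last vowel of the plural form *gohoujwo* is /o/ (a rounded vowel), it takes -oho, giving *gohoujwooho*.

gohoujwooho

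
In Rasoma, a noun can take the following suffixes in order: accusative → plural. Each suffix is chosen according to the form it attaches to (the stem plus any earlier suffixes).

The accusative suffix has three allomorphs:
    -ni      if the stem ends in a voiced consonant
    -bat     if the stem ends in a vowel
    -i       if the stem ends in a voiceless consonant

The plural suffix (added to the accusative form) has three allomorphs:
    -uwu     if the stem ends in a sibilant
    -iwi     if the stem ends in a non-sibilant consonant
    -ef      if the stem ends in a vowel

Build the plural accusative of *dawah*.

dawahief

*dawah* — final sound /h/ (a voiceless consonant) → -i → *dawahi*.
Since the final sound of the accusative form *dawahi* is /i/ (a vowel), it takes -ef, giving *dawahief*.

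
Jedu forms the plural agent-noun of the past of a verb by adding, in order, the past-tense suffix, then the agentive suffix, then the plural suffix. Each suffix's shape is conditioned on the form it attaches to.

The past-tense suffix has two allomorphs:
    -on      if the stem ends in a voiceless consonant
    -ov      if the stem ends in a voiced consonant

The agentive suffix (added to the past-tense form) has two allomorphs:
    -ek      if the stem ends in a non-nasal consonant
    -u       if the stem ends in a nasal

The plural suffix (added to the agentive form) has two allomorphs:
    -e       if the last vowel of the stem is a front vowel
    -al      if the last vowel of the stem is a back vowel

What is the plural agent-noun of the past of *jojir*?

jojiroveke

*jojir* — final consonant /r/ (voiced) → -ov → *jojirov*.
Since the final consonant of the past-tense form *jojirov* is /v/ (non-nasal), it takes -ek, giving *jojirovek*.
The agentive form *jojirovek*: last vowel = /e/, a front vowel → -e → *jojiroveke*.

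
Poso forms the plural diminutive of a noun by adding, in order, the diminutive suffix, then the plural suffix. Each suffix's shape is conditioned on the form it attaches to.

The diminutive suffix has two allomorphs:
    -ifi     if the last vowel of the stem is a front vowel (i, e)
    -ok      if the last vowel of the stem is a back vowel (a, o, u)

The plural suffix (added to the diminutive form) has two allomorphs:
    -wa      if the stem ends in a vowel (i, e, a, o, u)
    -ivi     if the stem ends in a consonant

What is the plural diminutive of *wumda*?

The last vowel of *wumda* is /a/, which is a back vowel, so the diminutive suffix is -ok, giving *wumdaok*.
The diminutive form *wumdaok* — final sound /k/ (a consonant) → -ivi → *wumdaokivi*.

wumdaokivi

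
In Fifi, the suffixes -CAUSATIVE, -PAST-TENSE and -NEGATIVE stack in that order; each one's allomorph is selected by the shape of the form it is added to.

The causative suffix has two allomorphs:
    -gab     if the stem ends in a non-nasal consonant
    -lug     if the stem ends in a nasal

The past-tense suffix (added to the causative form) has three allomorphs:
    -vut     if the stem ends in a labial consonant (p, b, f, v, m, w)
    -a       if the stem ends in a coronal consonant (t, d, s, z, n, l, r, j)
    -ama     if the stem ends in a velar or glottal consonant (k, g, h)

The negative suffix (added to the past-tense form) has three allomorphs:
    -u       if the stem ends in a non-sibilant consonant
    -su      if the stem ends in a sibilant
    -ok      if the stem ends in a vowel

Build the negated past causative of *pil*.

pilgabvutu

*pil*: final consonant = /l/, non-nasal → -gab → *pilgab*.
Since the final consonant of the causative form *pilgab* is /b/ (labial), it takes -vut, giving *pilgabvut*.
Since the final sound of the past-tense form *pilgabvut* is /t/ (a non-sibilant consonant), it takes -u, giving *pilgabvutu*.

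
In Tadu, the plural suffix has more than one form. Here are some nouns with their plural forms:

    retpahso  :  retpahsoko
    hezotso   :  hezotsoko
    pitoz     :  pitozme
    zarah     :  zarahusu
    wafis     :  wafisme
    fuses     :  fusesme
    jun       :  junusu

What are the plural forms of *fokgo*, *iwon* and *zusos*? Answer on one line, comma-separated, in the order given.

fokgoko, iwonusu, zusosme

The alternation tracks the final sound of the stem — -me when the stem ends in a sibilant (*pitoz*, *wafis*, *fuses*); -usu when the stem ends in a non-sibilant consonant (*zarah*, *jun*); -ko when the stem ends in a vowel (*retpahso*, *hezotso*).
*fokgo* — final sound /o/ (a vowel) → -ko → *fokgoko*.
Since the final sound of *iwon* is /n/ (a non-sibilant consonant), it takes -usu, giving *iwonusu*.
*zusos*: final sound = /s/, a sibilant → -me → *zusosme*.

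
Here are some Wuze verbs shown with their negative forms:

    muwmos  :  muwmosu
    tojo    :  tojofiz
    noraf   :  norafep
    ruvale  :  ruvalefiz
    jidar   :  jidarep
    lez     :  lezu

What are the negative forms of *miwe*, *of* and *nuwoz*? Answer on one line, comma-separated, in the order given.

miwefiz, ofep, nuwozu

The alternation tracks the final sound of the stem — -u when the stem ends in a sibilant (*muwmos*, *lez*); -ep when the stem ends in a non-sibilant consonant (*noraf*, *jidar*); -fiz when the stem ends in a vowel (*tojo*, *ruvale*).
The final sound of *miwe* is /e/, which is a vowel, so the suffix is -fiz, giving *miwefiz*.
*of*: final sound = /f/, a non-sibilant consonant → -ep → *ofep*.
*nuwoz* — final sound /z/ (a sibilant) → -u → *nuwozu*.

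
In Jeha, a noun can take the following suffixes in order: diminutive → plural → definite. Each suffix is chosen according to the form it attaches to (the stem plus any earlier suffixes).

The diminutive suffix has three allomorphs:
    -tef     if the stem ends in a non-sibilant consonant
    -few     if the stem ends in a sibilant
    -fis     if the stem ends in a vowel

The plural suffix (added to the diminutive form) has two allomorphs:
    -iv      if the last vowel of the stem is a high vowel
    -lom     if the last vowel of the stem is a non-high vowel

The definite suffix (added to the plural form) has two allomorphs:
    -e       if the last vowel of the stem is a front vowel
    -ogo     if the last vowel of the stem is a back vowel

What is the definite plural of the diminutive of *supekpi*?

supekpifisive

The final sound of *supekpi* is /i/, which is a vowel, so the diminutive suffix is -fis, giving *supekpifis*.
The diminutive form *supekpifis*: last vowel = /i/, a high vowel → -iv → *supekpifisiv*.
The plural form *supekpifisiv*: last vowel = /i/, a front vowel → -e → *supekpifisive*.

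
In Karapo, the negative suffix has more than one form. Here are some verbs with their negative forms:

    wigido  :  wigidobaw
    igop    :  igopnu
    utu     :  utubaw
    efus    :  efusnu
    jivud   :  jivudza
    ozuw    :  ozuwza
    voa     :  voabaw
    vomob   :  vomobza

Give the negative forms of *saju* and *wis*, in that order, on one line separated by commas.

Looking at the final sound of each stem: -nu when the stem ends in a voiceless consonant (*igop*, *efus*); -za when the stem ends in a voiced consonant (*jivud*, *ozuw*, *vomob*); -baw when the stem ends in a vowel (*wigido*, *utu*, *voa*).
Since the final sound of *saju* is /u/ (a vowel), it takes -baw, giving *sajubaw*.
*wis* — final sound /s/ (a voiceless consonant) → -nu → *wisnu*.

sajubaw, wisnu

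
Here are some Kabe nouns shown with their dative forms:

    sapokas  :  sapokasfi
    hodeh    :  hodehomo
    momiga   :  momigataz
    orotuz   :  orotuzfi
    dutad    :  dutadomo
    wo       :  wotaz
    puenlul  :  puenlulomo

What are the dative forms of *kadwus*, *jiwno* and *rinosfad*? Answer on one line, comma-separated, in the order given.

kadwusfi, jiwnotaz, rinosfadomo

The suffix is conditioned by the final sound: -fi when the stem ends in a sibilant (*sapokas*, *orotuz*); -omo when the stem ends in a non-sibilant consonant (*hodeh*, *dutad*, *puenlul*); -taz when the stem ends in a vowel (*momiga*, *wo*).
The final sound of *kadwus* is /s/, which is a sibilant, so the suffix is -fi, giving *kadwusfi*.
*jiwno*: final sound = /o/, a vowel → -taz → *jiwnotaz*.
*rinosfad* — final sound /d/ (a non-sibilant consonant) → -omo → *rinosfadomo*.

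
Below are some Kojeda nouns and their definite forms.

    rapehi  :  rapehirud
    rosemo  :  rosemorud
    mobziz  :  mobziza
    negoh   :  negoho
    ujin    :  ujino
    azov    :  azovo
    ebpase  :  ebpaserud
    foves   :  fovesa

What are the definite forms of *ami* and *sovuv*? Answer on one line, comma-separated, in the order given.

The pattern is sibilance of the final sound: -a when the stem ends in a sibilant (*mobziz*, *foves*); -o when the stem ends in a non-sibilant consonant (*negoh*, *ujin*, *azov*); -rud when the stem ends in a vowel (*rapehi*, *rosemo*, *ebpase*).
*ami* — final sound /i/ (a vowel) → -rud → *amirud*.
*sovuv*: final sound = /v/, a non-sibilant consonant → -o → *sovuvo*.

amirud, sovuvo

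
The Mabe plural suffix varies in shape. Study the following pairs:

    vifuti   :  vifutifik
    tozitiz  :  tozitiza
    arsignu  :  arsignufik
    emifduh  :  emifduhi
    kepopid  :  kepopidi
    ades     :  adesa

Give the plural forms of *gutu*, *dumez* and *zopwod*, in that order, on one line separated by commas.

The pattern is sibilance of the final sound: -a when the stem ends in a sibilant (*tozitiz*, *ades*); -i when the stem ends in a non-sibilant consonant (*emifduh*, *kepopid*); -fik when the stem ends in a vowel (*vifuti*, *arsignu*).
*gutu*: final sound = /u/, a vowel → -fik → *gutufik*.
The final sound of *dumez* is /z/, which is a sibilant, so the suffix is -a, giving *dumeza*.
*zopwod*: final sound = /d/, a non-sibilant consonant → -i → *zopwodi*.

gutufik, dumeza, zopwodi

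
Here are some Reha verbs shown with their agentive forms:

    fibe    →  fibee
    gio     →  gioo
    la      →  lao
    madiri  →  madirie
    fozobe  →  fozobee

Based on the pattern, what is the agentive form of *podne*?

podnee

The suffix is conditioned by the last vowel: -e when the last vowel of the stem is a front vowel (*fibe*, *madiri*, *fozobe*); -o when the last vowel of the stem is a back vowel (*gio*, *la*).
Since the last vowel of *podne* is /e/ (a front vowel), it takes -e, giving *podnee*.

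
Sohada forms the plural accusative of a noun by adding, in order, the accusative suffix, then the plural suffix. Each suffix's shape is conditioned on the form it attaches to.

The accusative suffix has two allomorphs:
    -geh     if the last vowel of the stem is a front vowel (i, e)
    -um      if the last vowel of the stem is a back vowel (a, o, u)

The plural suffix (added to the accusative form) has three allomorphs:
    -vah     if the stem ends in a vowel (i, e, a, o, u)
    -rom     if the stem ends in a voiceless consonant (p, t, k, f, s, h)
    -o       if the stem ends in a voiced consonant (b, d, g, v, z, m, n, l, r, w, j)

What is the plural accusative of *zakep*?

zakepgehrom

The last vowel of *zakep* is /e/, which is a front vowel, so the accusative suffix is -geh, giving *zakepgeh*.
The final sound of the accusative form *zakepgeh* is /h/, which is a voiceless consonant, so the plural suffix is -rom, giving *zakepgehrom*.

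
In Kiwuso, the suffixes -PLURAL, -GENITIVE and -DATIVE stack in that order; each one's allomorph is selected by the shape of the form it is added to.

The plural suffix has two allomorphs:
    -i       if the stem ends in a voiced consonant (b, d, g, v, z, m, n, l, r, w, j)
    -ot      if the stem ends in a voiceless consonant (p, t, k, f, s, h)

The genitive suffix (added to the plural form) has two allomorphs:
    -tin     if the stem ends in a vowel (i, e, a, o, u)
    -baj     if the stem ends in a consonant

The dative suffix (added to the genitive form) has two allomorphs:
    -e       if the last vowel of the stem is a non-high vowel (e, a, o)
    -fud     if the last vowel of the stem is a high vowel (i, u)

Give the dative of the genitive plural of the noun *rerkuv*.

*rerkuv* — final consonant /v/ (voiced) → -i → *rerkuvi*.
The plural form *rerkuvi* — final sound /i/ (a vowel) → -tin → *rerkuvitin*.
The last vowel of the genitive form *rerkuvitin* is /i/, which is a high vowel, so the dative suffix is -fud, giving *rerkuvitinfud*.

rerkuvitinfud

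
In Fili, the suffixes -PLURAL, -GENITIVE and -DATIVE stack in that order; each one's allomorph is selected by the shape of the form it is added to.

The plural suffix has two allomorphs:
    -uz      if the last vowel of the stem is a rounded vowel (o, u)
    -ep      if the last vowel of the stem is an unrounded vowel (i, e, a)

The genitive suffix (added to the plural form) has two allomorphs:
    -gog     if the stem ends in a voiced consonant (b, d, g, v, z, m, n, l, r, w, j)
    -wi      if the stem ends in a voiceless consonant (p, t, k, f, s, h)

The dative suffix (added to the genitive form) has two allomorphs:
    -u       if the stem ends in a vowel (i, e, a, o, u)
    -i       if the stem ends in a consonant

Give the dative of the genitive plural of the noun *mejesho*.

Since the last vowel of *mejesho* is /o/ (a rounded vowel), it takes -uz, giving *mejeshouz*.
Since the final consonant of the plural form *mejeshouz* is /z/ (voiced), it takes -gog, giving *mejeshouzgog*.
The final sound of the genitive form *mejeshouzgog* is /g/, which is a consonant, so the dative suffix is -i, giving *mejeshouzgogi*.

mejeshouzgogi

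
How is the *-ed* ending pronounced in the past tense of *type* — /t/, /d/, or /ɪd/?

The stem *type* ends in a voiceless consonant other than /t/.
The -ed suffix is realized as /ɪd/ after /t, d/; as /t/ after other voiceless consonants; and as /d/ after other voiced sounds.
So -ed on *type* is pronounced /t/.

/t/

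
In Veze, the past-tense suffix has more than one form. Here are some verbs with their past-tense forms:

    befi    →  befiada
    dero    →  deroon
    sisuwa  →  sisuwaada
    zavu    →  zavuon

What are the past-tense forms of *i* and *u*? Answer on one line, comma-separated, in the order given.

iada, uon

Looking at the last vowel of each stem: -on when the last vowel of the stem is a rounded vowel (*dero*, *zavu*); -ada when the last vowel of the stem is an unrounded vowel (*befi*, *sisuwa*).
The last vowel of *i* is /i/, which is an unrounded vowel, so the suffix is -ada, giving *iada*.
*u*: last vowel = /u/, a rounded vowel → -on → *uon*.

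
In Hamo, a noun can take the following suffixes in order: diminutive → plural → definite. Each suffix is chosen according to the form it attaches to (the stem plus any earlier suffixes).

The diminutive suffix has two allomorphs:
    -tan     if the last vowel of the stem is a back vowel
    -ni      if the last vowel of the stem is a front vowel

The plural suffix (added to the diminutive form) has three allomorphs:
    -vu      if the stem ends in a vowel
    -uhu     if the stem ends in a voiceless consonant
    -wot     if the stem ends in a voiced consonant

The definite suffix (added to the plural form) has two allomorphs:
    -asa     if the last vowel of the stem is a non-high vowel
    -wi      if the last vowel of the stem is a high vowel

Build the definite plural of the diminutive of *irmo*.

irmotanwotasa

Since the last vowel of *irmo* is /o/ (a back vowel), it takes -tan, giving *irmotan*.
The diminutive form *irmotan*: final sound = /n/, a voiced consonant → -wot → *irmotanwot*.
The plural form *irmotanwot*: last vowel = /o/, a non-high vowel → -asa → *irmotanwotasa*.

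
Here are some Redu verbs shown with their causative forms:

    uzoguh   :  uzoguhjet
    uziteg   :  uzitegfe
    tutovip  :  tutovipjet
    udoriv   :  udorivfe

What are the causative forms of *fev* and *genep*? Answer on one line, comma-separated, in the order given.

fevfe, genepjet

The alternation tracks the final consonant of the stem — -jet when the stem ends in a voiceless consonant (*uzoguh*, *tutovip*); -fe when the stem ends in a voiced consonant (*uziteg*, *udoriv*).
*fev*: final consonant = /v/, voiced → -fe → *fevfe*.
*genep*: final consonant = /p/, voiceless → -jet → *genepjet*.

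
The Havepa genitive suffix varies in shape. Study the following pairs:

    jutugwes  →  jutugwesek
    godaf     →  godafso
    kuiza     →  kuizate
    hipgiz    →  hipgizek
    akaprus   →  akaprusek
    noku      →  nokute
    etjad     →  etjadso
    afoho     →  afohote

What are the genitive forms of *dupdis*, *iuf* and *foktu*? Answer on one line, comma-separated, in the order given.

Looking at the final sound of each stem: -ek when the stem ends in a sibilant (*jutugwes*, *hipgiz*, *akaprus*); -so when the stem ends in a non-sibilant consonant (*godaf*, *etjad*); -te when the stem ends in a vowel (*kuiza*, *noku*, *afoho*).
The final sound of *dupdis* is /s/, which is a sibilant, so the suffix is -ek, giving *dupdisek*.
Since the final sound of *iuf* is /f/ (a non-sibilant consonant), it takes -so, giving *iufso*.
*foktu*: final sound = /u/, a vowel → -te → *foktute*.

dupdisek, iufso, foktute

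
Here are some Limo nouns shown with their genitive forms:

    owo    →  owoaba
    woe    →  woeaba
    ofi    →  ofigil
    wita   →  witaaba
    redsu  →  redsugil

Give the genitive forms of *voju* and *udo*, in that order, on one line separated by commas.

The pattern is height harmony: -gil when the last vowel of the stem is a high vowel (*ofi*, *redsu*); -aba when the last vowel of the stem is a non-high vowel (*owo*, *woe*, *wita*).
Since the last vowel of *voju* is /u/ (a high vowel), it takes -gil, giving *vojugil*.
Since the last vowel of *udo* is /o/ (a non-high vowel), it takes -aba, giving *udoaba*.

vojugil, udoaba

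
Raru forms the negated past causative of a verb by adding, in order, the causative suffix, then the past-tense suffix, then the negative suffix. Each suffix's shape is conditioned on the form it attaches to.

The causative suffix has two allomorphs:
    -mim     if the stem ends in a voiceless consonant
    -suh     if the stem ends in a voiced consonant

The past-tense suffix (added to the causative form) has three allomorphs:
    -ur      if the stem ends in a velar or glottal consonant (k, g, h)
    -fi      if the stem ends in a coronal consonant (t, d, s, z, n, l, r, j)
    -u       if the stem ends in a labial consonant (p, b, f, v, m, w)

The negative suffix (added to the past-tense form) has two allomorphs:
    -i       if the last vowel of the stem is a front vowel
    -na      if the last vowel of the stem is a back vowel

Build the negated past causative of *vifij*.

Since the final consonant of *vifij* is /j/ (voiced), it takes -suh, giving *vifijsuh*.
The causative form *vifijsuh* — final consonant /h/ (velar/glottal) → -ur → *vifijsuhur*.
The past-tense form *vifijsuhur* — last vowel /u/ (a back vowel) → -na → *vifijsuhurna*.

vifijsuhurna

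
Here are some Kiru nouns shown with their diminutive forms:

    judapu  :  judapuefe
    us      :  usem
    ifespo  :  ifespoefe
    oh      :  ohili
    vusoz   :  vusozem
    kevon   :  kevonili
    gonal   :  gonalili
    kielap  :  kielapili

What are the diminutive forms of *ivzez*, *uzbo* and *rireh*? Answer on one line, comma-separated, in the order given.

The suffix is conditioned by the final sound: -em when the stem ends in a sibilant (*us*, *vusoz*); -ili when the stem ends in a non-sibilant consonant (*oh*, *kevon*, *gonal*, *kielap*); -efe when the stem ends in a vowel (*judapu*, *ifespo*).
Since the final sound of *ivzez* is /z/ (a sibilant), it takes -em, giving *ivzezem*.
Since the final sound of *uzbo* is /o/ (a vowel), it takes -efe, giving *uzboefe*.
*rireh*: final sound = /h/, a non-sibilant consonant → -ili → *rirehili*.

ivzezem, uzboefe, rirehili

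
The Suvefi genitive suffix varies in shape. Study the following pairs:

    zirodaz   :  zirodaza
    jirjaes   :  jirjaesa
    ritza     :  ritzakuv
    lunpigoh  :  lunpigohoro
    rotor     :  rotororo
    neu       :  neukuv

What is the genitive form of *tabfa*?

The pattern is sibilance of the final sound: -a when the stem ends in a sibilant (*zirodaz*, *jirjaes*); -oro when the stem ends in a non-sibilant consonant (*lunpigoh*, *rotor*); -kuv when the stem ends in a vowel (*ritza*, *neu*).
The final sound of *tabfa* is /a/, which is a vowel, so the suffix is -kuv, giving *tabfakuv*.

tabfakuv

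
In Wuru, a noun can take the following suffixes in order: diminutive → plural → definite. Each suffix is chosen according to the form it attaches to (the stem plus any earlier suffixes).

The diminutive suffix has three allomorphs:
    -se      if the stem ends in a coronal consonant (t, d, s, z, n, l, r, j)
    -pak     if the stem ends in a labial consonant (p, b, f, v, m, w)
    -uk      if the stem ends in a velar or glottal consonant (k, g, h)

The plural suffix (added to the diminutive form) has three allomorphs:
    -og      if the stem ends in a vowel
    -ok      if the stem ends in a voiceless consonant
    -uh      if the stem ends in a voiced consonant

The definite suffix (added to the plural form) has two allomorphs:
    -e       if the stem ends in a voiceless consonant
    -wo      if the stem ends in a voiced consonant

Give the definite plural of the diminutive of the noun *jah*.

jahukoke

*jah* — final consonant /h/ (velar/glottal) → -uk → *jahuk*.
The diminutive form *jahuk* — final sound /k/ (a voiceless consonant) → -ok → *jahukok*.
Since the final consonant of the plural form *jahukok* is /k/ (voiceless), it takes -e, giving *jahukoke*.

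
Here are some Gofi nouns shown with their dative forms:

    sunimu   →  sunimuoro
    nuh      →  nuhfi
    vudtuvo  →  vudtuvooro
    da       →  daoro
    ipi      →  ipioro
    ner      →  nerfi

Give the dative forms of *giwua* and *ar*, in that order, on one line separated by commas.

The suffix is conditioned by the final sound: -fi when the stem ends in a consonant (*nuh*, *ner*); -oro when the stem ends in a vowel (*sunimu*, *vudtuvo*, *da*, *ipi*).
Since the final sound of *giwua* is /a/ (a vowel), it takes -oro, giving *giwuaoro*.
Since the final sound of *ar* is /r/ (a consonant), it takes -fi, giving *arfi*.

giwuaoro, arfi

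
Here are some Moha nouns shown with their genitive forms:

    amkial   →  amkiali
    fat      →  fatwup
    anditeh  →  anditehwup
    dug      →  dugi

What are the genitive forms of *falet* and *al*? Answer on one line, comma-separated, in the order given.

faletwup, ali

The suffix is conditioned by the final consonant: -wup when the stem ends in a voiceless consonant (*fat*, *anditeh*); -i when the stem ends in a voiced consonant (*amkial*, *dug*).
The final consonant of *falet* is /t/, which is voiceless, so the suffix is -wup, giving *faletwup*.
*al* — final consonant /l/ (voiced) → -i → *ali*.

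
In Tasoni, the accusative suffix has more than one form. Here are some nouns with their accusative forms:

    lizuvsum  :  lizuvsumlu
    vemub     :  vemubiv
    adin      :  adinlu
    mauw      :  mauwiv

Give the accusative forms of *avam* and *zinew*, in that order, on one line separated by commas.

The pattern is nasality of the final consonant: -lu when the stem ends in a nasal (*lizuvsum*, *adin*); -iv when the stem ends in a non-nasal consonant (*vemub*, *mauw*).
*avam* — final consonant /m/ (a nasal) → -lu → *avamlu*.
Since the final consonant of *zinew* is /w/ (non-nasal), it takes -iv, giving *zinewiv*.

avamlu, zinewiv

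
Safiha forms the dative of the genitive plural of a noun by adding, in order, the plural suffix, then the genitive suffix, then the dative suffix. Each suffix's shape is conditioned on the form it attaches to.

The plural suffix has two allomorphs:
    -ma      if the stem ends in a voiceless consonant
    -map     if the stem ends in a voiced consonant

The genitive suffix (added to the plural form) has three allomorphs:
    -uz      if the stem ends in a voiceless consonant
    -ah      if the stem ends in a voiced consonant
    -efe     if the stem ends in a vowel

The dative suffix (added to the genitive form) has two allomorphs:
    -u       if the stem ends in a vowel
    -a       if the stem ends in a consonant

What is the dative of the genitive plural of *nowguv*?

nowguvmapuza

The final consonant of *nowguv* is /v/, which is voiced, so the plural suffix is -map, giving *nowguvmap*.
The plural form *nowguvmap* — final sound /p/ (a voiceless consonant) → -uz → *nowguvmapuz*.
The final sound of the genitive form *nowguvmapuz* is /z/, which is a consonant, so the dative suffix is -a, giving *nowguvmapuza*.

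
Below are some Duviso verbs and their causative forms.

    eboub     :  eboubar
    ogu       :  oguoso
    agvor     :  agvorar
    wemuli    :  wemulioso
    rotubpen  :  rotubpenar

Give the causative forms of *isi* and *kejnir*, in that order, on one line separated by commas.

isioso, kejnirar

Looking at the final sound of each stem: -ar when the stem ends in a consonant (*eboub*, *agvor*, *rotubpen*); -oso when the stem ends in a vowel (*ogu*, *wemuli*).
Since the final sound of *isi* is /i/ (a vowel), it takes -oso, giving *isioso*.
The final sound of *kejnir* is /r/, which is a consonant, so the suffix is -ar, giving *kejnirar*.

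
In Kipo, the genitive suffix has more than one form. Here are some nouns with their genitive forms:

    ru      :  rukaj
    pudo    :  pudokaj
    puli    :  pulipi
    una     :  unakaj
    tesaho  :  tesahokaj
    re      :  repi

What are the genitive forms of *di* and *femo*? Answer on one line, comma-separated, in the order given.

The alternation tracks the last vowel of the stem — -pi when the last vowel of the stem is a front vowel (*puli*, *re*); -kaj when the last vowel of the stem is a back vowel (*ru*, *pudo*, *una*, *tesaho*).
The last vowel of *di* is /i/, which is a front vowel, so the suffix is -pi, giving *dipi*.
The last vowel of *femo* is /o/, which is a back vowel, so the suffix is -kaj, giving *femokaj*.

dipi, femokaj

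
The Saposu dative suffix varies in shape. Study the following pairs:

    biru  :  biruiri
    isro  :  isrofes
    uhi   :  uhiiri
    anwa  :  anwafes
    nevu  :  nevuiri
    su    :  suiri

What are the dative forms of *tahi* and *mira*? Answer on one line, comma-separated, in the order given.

tahiiri, mirafes

The suffix is conditioned by the last vowel: -iri when the last vowel of the stem is a high vowel (*biru*, *uhi*, *nevu*, *su*); -fes when the last vowel of the stem is a non-high vowel (*isro*, *anwa*).
*tahi* — last vowel /i/ (a high vowel) → -iri → *tahiiri*.
The last vowel of *mira* is /a/, which is a non-high vowel, so the suffix is -fes, giving *mirafes*.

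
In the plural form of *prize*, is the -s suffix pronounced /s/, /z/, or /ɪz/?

The stem *prize* ends in a sibilant (/s, z, ʃ, ʒ, tʃ, dʒ/).
The plural suffix surfaces as /ɪz/ after sibilants, /s/ after other voiceless consonants, and /z/ after other voiced sounds.
So the plural -s on *prize* is pronounced /ɪz/.

/ɪz/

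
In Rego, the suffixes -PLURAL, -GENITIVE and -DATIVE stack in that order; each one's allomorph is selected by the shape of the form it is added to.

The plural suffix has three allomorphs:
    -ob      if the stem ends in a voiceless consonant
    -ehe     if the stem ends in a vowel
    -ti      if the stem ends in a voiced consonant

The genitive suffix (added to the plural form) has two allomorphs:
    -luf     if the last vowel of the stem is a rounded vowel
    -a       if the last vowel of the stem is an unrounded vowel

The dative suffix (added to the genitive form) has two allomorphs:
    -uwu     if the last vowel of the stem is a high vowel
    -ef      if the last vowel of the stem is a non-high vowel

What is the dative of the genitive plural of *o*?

oeheaef

*o* — final sound /o/ (a vowel) → -ehe → *oehe*.
Since the last vowel of the plural form *oehe* is /e/ (an unrounded vowel), it takes -a, giving *oehea*.
The genitive form *oehea*: last vowel = /a/, a non-high vowel → -ef → *oeheaef*.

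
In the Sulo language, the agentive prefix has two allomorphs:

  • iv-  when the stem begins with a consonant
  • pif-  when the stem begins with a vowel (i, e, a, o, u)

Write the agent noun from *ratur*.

Since the first sound of *ratur* is /r/ (a consonant), it takes iv-, giving *ivratur*.

ivratur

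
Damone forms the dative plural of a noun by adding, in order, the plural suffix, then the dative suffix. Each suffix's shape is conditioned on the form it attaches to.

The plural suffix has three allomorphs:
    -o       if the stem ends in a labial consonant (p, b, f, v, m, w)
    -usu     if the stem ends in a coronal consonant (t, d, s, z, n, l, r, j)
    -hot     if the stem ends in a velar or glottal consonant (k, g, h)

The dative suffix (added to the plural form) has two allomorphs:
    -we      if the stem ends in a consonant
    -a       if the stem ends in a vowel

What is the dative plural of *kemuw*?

kemuwoa

*kemuw*: final consonant = /w/, labial → -o → *kemuwo*.
The plural form *kemuwo*: final sound = /o/, a vowel → -a → *kemuwoa*.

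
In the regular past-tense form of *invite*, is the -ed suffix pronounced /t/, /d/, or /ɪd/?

/ɪd/

The stem *invite* ends in /t/ or /d/.
The -ed suffix is realized as /ɪd/ after /t, d/; as /t/ after other voiceless consonants; and as /d/ after other voiced sounds.
So -ed on *invite* is pronounced /ɪd/.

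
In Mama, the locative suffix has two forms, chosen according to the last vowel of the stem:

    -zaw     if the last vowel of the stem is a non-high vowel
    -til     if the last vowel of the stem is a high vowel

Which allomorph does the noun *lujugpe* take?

Since the last vowel of *lujugpe* is /e/ (a non-high vowel), it takes -zaw.

-zaw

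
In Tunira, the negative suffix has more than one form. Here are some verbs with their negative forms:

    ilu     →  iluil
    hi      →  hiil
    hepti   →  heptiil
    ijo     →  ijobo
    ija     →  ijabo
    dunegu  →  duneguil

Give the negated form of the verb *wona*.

The pattern is height harmony: -il when the last vowel of the stem is a high vowel (*ilu*, *hi*, *hepti*, *dunegu*); -bo when the last vowel of the stem is a non-high vowel (*ijo*, *ija*).
Since the last vowel of *wona* is /a/ (a non-high vowel), it takes -bo, giving *wonabo*.

wonabo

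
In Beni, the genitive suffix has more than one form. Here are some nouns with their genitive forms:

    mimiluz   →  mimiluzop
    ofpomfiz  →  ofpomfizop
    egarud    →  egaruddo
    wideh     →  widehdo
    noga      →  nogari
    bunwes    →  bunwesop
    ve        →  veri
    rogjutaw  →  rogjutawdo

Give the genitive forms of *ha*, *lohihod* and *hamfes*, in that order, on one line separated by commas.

The alternation tracks the final sound of the stem — -op when the stem ends in a sibilant (*mimiluz*, *ofpomfiz*, *bunwes*); -do when the stem ends in a non-sibilant consonant (*egarud*, *wideh*, *rogjutaw*); -ri when the stem ends in a vowel (*noga*, *ve*).
*ha*: final sound = /a/, a vowel → -ri → *hari*.
*lohihod* — final sound /d/ (a non-sibilant consonant) → -do → *lohihoddo*.
*hamfes*: final sound = /s/, a sibilant → -op → *hamfesop*.

hari, lohihoddo, hamfesop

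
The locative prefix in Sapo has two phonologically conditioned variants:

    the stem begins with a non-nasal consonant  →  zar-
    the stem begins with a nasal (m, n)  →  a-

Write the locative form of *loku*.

zarloku

*loku*: first consonant = /l/, non-nasal → zar- → *zarloku*.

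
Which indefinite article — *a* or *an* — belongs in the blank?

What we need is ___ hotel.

a

The indefinite article is chosen by the initial *sound* of the following word, not its spelling.
*hotel* begins with the sound /h/ (h is pronounced) — a consonant sound.
So the article is *a*: What we need is a hotel.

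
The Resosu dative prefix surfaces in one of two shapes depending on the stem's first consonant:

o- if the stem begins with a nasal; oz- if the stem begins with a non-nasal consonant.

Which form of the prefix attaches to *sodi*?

*sodi*: first consonant = /s/, non-nasal → oz-.

oz-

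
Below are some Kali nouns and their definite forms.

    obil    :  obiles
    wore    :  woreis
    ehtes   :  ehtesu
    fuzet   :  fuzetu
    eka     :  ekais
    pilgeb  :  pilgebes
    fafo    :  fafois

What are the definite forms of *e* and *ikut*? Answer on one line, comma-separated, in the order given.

eis, ikutu

The alternation tracks the final sound of the stem — -u when the stem ends in a voiceless consonant (*ehtes*, *fuzet*); -es when the stem ends in a voiced consonant (*obil*, *pilgeb*); -is when the stem ends in a vowel (*wore*, *eka*, *fafo*).
Since the final sound of *e* is /e/ (a vowel), it takes -is, giving *eis*.
*ikut*: final sound = /t/, a voiceless consonant → -u → *ikutu*.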